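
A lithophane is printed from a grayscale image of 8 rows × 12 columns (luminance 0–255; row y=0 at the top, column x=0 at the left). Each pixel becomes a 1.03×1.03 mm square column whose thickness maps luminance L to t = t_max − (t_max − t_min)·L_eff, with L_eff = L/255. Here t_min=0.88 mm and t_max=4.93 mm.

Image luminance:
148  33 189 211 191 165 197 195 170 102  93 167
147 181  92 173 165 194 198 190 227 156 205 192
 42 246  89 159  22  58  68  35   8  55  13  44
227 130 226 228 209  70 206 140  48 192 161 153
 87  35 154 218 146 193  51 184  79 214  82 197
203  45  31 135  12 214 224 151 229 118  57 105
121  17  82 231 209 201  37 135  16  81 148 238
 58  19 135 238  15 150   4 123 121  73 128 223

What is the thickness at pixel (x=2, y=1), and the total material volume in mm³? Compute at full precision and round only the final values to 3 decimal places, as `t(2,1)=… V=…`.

span = t_max - t_min = 4.93 - 0.88 = 4.050
L(2,1) = 92, L_eff = 92/255 = 0.360784
t(2,1) = 4.93 - 4.050·0.360784 = 3.469
Σt over all 8·12 pixels = 459597/1700 ≈ 270.3511765
V = pitch²·Σt = 1.03²·459597/1700 = 286.816

t(2,1)=3.469 V=286.816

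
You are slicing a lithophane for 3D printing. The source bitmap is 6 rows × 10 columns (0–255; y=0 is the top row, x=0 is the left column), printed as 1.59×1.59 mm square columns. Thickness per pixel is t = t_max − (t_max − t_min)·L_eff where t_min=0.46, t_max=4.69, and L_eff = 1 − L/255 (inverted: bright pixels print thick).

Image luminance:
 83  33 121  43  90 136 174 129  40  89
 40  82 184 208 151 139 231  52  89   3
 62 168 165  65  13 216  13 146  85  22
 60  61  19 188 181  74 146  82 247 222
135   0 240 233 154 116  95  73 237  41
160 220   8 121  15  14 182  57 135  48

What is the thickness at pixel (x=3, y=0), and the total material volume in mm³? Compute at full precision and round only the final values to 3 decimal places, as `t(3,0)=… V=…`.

t(3,0)=1.173 V=348.068

span = t_max - t_min = 4.69 - 0.46 = 4.230
L(3,0) = 43, L_eff = 1 - 43/255 = 0.831373 (inverted)
t(3,0) = 4.69 - 4.230·0.831373 = 1.173
Σt over all 6·10 pixels = 292569/2125 ≈ 137.6795294
V = pitch²·Σt = 1.59²·292569/2125 = 348.068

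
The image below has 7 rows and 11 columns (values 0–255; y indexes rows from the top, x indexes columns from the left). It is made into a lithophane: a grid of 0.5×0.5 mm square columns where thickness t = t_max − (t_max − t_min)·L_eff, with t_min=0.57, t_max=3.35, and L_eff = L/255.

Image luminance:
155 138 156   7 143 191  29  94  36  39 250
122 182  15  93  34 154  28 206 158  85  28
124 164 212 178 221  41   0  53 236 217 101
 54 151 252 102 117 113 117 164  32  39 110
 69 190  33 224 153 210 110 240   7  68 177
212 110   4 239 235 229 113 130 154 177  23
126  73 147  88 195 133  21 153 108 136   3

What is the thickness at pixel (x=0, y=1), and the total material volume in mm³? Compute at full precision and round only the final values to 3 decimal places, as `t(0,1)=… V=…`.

span = t_max - t_min = 3.35 - 0.57 = 2.780
L(0,1) = 122, L_eff = 122/255 = 0.478431
t(0,1) = 3.35 - 2.780·0.478431 = 2.020
Σt over all 7·11 pixels = 3955907/25500 ≈ 155.1336078
V = pitch²·Σt = 0.5²·3955907/25500 = 38.783

t(0,1)=2.020 V=38.783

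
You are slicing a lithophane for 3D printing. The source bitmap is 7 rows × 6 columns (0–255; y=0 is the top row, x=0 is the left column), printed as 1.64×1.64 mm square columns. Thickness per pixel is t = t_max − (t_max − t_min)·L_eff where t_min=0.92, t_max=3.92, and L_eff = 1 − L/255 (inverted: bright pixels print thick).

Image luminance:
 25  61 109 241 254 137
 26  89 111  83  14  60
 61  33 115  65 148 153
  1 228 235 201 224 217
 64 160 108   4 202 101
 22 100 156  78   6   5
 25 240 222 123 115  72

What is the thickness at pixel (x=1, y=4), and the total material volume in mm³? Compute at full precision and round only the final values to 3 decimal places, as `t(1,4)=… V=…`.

span = t_max - t_min = 3.92 - 0.92 = 3.000
L(1,4) = 160, L_eff = 1 - 160/255 = 0.372549 (inverted)
t(1,4) = 3.92 - 3.000·0.372549 = 2.802
Σt over all 7·6 pixels = 39892/425 ≈ 93.8635294
V = pitch²·Σt = 1.64²·39892/425 = 252.455

t(1,4)=2.802 V=252.455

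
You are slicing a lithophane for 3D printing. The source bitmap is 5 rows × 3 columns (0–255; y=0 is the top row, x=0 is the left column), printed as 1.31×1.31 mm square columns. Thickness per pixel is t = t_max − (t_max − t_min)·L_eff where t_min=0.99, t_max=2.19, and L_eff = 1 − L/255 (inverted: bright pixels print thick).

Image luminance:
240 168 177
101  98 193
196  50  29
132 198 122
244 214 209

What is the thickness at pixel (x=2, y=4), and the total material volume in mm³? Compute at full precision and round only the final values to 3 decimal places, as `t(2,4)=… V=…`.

span = t_max - t_min = 2.19 - 0.99 = 1.200
L(2,4) = 209, L_eff = 1 - 209/255 = 0.180392 (inverted)
t(2,4) = 2.19 - 1.200·0.180392 = 1.974
Σt over all 5·3 pixels = 44213/1700 ≈ 26.0076471
V = pitch²·Σt = 1.31²·44213/1700 = 44.632

t(2,4)=1.974 V=44.632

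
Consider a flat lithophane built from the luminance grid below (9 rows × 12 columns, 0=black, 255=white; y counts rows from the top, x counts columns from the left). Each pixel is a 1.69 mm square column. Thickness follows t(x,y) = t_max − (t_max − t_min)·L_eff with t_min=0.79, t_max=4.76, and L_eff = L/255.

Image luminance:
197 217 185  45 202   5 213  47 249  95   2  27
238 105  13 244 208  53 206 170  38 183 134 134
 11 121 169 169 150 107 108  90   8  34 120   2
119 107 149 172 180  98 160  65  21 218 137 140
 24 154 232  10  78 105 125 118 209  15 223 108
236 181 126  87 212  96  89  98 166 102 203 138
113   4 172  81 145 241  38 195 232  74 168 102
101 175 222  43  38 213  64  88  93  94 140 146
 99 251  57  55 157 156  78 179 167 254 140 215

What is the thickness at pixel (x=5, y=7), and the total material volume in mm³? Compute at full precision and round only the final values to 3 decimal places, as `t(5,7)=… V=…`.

t(5,7)=1.444 V=855.084

span = t_max - t_min = 4.76 - 0.79 = 3.970
L(5,7) = 213, L_eff = 213/255 = 0.835294
t(5,7) = 4.76 - 3.970·0.835294 = 1.444
Σt over all 9·12 pixels = 763441/2550 ≈ 299.3886275
V = pitch²·Σt = 1.69²·763441/2550 = 855.084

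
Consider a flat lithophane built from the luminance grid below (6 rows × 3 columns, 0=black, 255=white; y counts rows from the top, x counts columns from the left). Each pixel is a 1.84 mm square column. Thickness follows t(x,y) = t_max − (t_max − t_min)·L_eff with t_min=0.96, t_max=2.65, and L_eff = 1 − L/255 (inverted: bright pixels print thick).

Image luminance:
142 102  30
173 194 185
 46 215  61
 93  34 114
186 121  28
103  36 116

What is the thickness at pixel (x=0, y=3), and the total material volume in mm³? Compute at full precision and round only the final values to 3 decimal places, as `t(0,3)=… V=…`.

t(0,3)=1.576 V=102.908

span = t_max - t_min = 2.65 - 0.96 = 1.690
L(0,3) = 93, L_eff = 1 - 93/255 = 0.635294 (inverted)
t(0,3) = 2.65 - 1.690·0.635294 = 1.576
Σt over all 6·3 pixels = 775091/25500 ≈ 30.3957255
V = pitch²·Σt = 1.84²·775091/25500 = 102.908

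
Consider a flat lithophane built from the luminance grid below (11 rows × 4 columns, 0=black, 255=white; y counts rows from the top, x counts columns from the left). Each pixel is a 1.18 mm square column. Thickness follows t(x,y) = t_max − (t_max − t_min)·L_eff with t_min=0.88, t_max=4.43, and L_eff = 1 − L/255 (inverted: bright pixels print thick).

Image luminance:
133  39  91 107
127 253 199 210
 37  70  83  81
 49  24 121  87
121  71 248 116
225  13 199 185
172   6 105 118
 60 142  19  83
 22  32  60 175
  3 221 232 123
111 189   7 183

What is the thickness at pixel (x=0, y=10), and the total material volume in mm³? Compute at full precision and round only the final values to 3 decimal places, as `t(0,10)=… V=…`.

t(0,10)=2.425 V=149.905

span = t_max - t_min = 4.43 - 0.88 = 3.550
L(0,10) = 111, L_eff = 1 - 111/255 = 0.564706 (inverted)
t(0,10) = 4.43 - 3.550·0.564706 = 2.425
Σt over all 11·4 pixels = 137266/1275 ≈ 107.6596078
V = pitch²·Σt = 1.18²·137266/1275 = 149.905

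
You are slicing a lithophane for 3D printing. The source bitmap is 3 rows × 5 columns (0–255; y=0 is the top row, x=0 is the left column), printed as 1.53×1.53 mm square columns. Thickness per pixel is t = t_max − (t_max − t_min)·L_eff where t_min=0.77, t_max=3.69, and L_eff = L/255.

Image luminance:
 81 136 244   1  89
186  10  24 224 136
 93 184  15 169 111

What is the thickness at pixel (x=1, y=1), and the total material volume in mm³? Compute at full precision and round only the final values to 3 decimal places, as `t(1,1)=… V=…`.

t(1,1)=3.575 V=83.919

span = t_max - t_min = 3.69 - 0.77 = 2.920
L(1,1) = 10, L_eff = 10/255 = 0.039216
t(1,1) = 3.69 - 2.920·0.039216 = 3.575
Σt over all 3·5 pixels = 914149/25500 ≈ 35.8489804
V = pitch²·Σt = 1.53²·914149/25500 = 83.919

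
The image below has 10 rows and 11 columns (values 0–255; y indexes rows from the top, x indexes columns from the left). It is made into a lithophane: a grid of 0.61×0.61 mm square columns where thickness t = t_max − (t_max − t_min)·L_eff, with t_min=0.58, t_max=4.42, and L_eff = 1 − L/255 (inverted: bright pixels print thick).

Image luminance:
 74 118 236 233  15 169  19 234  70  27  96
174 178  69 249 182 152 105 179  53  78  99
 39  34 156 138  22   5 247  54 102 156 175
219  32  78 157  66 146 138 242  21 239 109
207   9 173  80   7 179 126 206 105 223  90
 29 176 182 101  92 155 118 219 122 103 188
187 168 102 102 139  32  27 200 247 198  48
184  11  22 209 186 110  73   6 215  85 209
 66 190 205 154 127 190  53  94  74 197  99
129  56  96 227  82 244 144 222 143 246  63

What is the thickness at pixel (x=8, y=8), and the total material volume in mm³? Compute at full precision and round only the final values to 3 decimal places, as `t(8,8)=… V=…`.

t(8,8)=1.694 V=102.944

span = t_max - t_min = 4.42 - 0.58 = 3.840
L(8,8) = 74, L_eff = 1 - 74/255 = 0.709804 (inverted)
t(8,8) = 4.42 - 3.840·0.709804 = 1.694
Σt over all 10·11 pixels = 117579/425 ≈ 276.6564706
V = pitch²·Σt = 0.61²·117579/425 = 102.944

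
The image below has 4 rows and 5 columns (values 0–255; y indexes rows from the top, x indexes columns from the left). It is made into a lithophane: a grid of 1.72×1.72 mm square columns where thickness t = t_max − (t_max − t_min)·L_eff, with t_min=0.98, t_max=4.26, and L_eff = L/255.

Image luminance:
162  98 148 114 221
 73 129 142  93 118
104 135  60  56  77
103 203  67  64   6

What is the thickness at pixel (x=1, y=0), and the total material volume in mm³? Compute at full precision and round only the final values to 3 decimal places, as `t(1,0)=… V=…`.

span = t_max - t_min = 4.26 - 0.98 = 3.280
L(1,0) = 98, L_eff = 98/255 = 0.384314
t(1,0) = 4.26 - 3.280·0.384314 = 2.999
Σt over all 4·5 pixels = 364964/6375 ≈ 57.2492549
V = pitch²·Σt = 1.72²·364964/6375 = 169.366

t(1,0)=2.999 V=169.366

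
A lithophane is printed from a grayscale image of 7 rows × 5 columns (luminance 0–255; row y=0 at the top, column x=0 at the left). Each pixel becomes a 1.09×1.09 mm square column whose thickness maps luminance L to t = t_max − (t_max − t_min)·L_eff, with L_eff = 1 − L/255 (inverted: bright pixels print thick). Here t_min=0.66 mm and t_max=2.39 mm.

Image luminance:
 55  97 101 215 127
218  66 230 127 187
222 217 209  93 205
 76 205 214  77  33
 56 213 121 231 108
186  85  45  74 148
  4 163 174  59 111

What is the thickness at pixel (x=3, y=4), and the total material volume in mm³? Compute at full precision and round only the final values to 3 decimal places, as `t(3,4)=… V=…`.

t(3,4)=2.227 V=65.748

span = t_max - t_min = 2.39 - 0.66 = 1.730
L(3,4) = 231, L_eff = 1 - 231/255 = 0.094118 (inverted)
t(3,4) = 2.39 - 1.730·0.094118 = 2.227
Σt over all 7·5 pixels = 235191/4250 ≈ 55.3390588
V = pitch²·Σt = 1.09²·235191/4250 = 65.748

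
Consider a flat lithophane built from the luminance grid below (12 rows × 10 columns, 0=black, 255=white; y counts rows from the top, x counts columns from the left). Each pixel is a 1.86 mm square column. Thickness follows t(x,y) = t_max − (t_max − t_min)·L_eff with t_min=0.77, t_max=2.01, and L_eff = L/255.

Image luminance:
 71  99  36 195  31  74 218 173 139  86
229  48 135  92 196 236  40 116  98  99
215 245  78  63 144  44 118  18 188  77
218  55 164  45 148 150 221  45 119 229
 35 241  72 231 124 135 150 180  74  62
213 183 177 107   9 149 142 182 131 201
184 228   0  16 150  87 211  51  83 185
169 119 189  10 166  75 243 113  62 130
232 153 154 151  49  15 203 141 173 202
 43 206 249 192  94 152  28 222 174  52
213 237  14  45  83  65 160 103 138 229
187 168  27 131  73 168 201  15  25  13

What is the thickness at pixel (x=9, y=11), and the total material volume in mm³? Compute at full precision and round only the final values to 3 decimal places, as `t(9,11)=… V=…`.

t(9,11)=1.947 V=574.639

span = t_max - t_min = 2.01 - 0.77 = 1.240
L(9,11) = 13, L_eff = 13/255 = 0.050980
t(9,11) = 2.01 - 1.240·0.050980 = 1.947
Σt over all 12·10 pixels = 352962/2125 ≈ 166.0997647
V = pitch²·Σt = 1.86²·352962/2125 = 574.639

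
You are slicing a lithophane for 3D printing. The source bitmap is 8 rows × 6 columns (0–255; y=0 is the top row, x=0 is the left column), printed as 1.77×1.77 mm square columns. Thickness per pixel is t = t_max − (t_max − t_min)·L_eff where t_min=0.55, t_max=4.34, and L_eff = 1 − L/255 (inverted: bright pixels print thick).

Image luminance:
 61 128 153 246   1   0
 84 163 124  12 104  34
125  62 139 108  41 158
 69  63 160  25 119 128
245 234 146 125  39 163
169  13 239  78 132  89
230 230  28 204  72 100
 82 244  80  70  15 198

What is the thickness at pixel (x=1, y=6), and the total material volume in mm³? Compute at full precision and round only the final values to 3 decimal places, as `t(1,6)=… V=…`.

span = t_max - t_min = 4.34 - 0.55 = 3.790
L(1,6) = 230, L_eff = 1 - 230/255 = 0.098039 (inverted)
t(1,6) = 4.34 - 3.790·0.098039 = 3.968
Σt over all 8·6 pixels = 230819/2125 ≈ 108.6207059
V = pitch²·Σt = 1.77²·230819/2125 = 340.298

t(1,6)=3.968 V=340.298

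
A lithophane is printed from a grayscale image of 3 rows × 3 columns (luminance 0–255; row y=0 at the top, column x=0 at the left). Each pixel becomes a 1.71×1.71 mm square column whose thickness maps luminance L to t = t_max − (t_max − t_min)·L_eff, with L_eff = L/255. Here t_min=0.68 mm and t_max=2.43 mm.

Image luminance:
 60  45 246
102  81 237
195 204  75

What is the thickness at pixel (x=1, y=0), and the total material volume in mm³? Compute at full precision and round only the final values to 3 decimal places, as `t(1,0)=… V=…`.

t(1,0)=2.121 V=38.966

span = t_max - t_min = 2.43 - 0.68 = 1.750
L(1,0) = 45, L_eff = 45/255 = 0.176471
t(1,0) = 2.43 - 1.750·0.176471 = 2.121
Σt over all 3·3 pixels = 11327/850 ≈ 13.3258824
V = pitch²·Σt = 1.71²·11327/850 = 38.966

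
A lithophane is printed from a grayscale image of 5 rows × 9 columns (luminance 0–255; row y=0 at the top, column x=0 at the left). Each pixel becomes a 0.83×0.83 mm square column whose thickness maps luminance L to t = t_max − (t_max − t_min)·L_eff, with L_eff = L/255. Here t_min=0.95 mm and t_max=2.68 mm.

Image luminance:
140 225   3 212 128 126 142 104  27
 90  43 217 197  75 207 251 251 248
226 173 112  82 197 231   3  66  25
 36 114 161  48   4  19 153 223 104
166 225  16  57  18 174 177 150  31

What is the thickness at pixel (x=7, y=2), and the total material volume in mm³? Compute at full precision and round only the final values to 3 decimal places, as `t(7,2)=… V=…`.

span = t_max - t_min = 2.68 - 0.95 = 1.730
L(7,2) = 66, L_eff = 66/255 = 0.258824
t(7,2) = 2.68 - 1.730·0.258824 = 2.232
Σt over all 5·9 pixels = 2093179/25500 ≈ 82.0854510
V = pitch²·Σt = 0.83²·2093179/25500 = 56.549

t(7,2)=2.232 V=56.549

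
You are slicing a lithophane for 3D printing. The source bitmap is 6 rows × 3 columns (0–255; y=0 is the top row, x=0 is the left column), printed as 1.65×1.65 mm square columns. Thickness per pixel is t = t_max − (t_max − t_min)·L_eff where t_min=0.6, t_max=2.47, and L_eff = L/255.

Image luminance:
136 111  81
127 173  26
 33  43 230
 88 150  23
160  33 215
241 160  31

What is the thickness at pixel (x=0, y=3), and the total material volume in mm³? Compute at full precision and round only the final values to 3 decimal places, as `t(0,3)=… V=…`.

span = t_max - t_min = 2.47 - 0.6 = 1.870
L(0,3) = 88, L_eff = 88/255 = 0.345098
t(0,3) = 2.47 - 1.870·0.345098 = 1.825
Σt over all 6·3 pixels = 29.346
V = pitch²·Σt = 1.65²·29.346 = 79.894

t(0,3)=1.825 V=79.894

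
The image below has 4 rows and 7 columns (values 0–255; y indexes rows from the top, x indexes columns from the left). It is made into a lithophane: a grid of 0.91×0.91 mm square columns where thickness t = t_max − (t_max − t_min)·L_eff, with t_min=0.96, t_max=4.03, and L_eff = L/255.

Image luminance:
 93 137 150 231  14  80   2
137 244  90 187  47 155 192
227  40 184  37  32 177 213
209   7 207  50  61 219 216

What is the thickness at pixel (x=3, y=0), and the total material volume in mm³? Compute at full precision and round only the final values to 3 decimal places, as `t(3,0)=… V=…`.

span = t_max - t_min = 4.03 - 0.96 = 3.070
L(3,0) = 231, L_eff = 231/255 = 0.905882
t(3,0) = 4.03 - 3.070·0.905882 = 1.249
Σt over all 4·7 pixels = 51781/750 ≈ 69.0413333
V = pitch²·Σt = 0.91²·51781/750 = 57.173

t(3,0)=1.249 V=57.173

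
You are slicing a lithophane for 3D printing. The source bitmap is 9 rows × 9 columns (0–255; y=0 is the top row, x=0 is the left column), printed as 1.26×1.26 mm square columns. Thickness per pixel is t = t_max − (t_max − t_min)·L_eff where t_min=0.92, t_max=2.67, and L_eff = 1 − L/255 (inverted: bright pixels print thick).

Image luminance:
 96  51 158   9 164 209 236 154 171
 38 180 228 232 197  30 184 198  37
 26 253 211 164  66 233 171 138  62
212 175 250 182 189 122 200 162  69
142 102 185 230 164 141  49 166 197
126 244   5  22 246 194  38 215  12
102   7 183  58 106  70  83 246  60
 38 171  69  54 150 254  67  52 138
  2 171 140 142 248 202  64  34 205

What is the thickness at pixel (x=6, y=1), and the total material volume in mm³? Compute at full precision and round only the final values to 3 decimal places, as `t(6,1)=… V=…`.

span = t_max - t_min = 2.67 - 0.92 = 1.750
L(6,1) = 184, L_eff = 1 - 184/255 = 0.278431 (inverted)
t(6,1) = 2.67 - 1.750·0.278431 = 2.183
Σt over all 9·9 pixels = 766837/5100 ≈ 150.3601961
V = pitch²·Σt = 1.26²·766837/5100 = 238.712

t(6,1)=2.183 V=238.712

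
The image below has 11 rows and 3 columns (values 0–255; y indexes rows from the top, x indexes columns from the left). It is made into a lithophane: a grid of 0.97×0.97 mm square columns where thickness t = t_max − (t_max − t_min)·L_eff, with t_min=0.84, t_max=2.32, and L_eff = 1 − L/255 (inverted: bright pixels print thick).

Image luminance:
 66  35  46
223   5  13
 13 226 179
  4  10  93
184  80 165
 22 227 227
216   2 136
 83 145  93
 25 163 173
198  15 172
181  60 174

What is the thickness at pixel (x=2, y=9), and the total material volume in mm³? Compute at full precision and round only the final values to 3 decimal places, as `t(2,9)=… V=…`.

span = t_max - t_min = 2.32 - 0.84 = 1.480
L(2,9) = 172, L_eff = 1 - 172/255 = 0.325490 (inverted)
t(2,9) = 2.32 - 1.480·0.325490 = 1.838
Σt over all 11·3 pixels = 103971/2125 ≈ 48.9275294
V = pitch²·Σt = 0.97²·103971/2125 = 46.036

t(2,9)=1.838 V=46.036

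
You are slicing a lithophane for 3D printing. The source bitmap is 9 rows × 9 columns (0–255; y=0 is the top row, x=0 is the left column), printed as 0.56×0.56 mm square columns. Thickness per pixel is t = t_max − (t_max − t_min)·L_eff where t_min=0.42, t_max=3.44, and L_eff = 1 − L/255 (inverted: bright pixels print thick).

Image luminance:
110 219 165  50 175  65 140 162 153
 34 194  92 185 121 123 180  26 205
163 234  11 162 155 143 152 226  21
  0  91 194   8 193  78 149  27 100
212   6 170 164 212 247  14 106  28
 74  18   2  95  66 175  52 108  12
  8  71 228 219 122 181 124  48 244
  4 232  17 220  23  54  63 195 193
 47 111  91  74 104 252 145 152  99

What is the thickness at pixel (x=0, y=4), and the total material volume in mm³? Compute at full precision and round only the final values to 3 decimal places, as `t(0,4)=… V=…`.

span = t_max - t_min = 3.44 - 0.42 = 3.020
L(0,4) = 212, L_eff = 1 - 212/255 = 0.168627 (inverted)
t(0,4) = 3.44 - 3.020·0.168627 = 2.931
Σt over all 9·9 pixels = 147.572
V = pitch²·Σt = 0.56²·147.572 = 46.279

t(0,4)=2.931 V=46.279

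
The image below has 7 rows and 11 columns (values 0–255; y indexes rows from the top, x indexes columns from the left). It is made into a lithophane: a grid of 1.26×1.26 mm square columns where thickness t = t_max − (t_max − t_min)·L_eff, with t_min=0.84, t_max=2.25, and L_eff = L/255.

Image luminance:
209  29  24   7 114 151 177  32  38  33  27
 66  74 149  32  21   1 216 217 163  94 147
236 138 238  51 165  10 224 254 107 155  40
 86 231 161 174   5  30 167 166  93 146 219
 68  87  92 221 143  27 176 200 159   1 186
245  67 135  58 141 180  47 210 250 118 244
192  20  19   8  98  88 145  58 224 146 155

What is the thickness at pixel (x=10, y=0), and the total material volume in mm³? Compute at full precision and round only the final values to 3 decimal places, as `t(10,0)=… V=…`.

t(10,0)=2.101 V=193.192

span = t_max - t_min = 2.25 - 0.84 = 1.410
L(10,0) = 27, L_eff = 27/255 = 0.105882
t(10,0) = 2.25 - 1.410·0.105882 = 2.101
Σt over all 7·11 pixels = 20687/170 ≈ 121.6882353
V = pitch²·Σt = 1.26²·20687/170 = 193.192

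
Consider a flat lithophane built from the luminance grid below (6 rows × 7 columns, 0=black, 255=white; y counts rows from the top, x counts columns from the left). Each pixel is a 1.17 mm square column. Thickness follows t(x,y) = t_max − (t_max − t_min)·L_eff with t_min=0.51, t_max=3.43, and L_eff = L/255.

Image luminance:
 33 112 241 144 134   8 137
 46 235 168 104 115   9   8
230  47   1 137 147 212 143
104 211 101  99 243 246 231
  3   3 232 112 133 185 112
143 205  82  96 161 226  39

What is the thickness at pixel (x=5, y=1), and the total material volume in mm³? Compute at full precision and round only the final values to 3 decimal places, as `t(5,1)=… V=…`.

span = t_max - t_min = 3.43 - 0.51 = 2.920
L(5,1) = 9, L_eff = 9/255 = 0.035294
t(5,1) = 3.43 - 2.920·0.035294 = 3.327
Σt over all 6·7 pixels = 1051577/12750 ≈ 82.4766275
V = pitch²·Σt = 1.17²·1051577/12750 = 112.902

t(5,1)=3.327 V=112.902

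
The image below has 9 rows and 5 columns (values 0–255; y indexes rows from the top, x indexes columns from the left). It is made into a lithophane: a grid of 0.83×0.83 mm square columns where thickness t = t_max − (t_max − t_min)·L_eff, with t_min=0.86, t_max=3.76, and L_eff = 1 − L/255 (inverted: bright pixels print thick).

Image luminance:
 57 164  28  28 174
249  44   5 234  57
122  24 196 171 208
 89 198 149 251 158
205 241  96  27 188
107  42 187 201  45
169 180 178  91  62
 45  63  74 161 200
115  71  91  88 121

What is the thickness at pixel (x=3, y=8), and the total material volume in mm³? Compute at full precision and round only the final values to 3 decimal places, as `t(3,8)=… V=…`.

span = t_max - t_min = 3.76 - 0.86 = 2.900
L(3,8) = 88, L_eff = 1 - 88/255 = 0.654902 (inverted)
t(3,8) = 3.76 - 2.900·0.654902 = 1.861
Σt over all 9·5 pixels = 262651/2550 ≈ 103.0003922
V = pitch²·Σt = 0.83²·262651/2550 = 70.957

t(3,8)=1.861 V=70.957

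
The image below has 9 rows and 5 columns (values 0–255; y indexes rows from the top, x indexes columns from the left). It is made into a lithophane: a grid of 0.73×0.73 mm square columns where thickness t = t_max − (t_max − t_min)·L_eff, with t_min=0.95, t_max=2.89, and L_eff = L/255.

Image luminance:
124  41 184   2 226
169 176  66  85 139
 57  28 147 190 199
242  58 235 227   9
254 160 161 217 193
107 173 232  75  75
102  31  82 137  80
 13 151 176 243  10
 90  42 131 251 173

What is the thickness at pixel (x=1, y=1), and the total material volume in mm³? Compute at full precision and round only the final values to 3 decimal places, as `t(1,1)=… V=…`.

span = t_max - t_min = 2.89 - 0.95 = 1.940
L(1,1) = 176, L_eff = 176/255 = 0.690196
t(1,1) = 2.89 - 1.940·0.690196 = 1.551
Σt over all 9·5 pixels = 2159453/25500 ≈ 84.6844314
V = pitch²·Σt = 0.73²·2159453/25500 = 45.128

t(1,1)=1.551 V=45.128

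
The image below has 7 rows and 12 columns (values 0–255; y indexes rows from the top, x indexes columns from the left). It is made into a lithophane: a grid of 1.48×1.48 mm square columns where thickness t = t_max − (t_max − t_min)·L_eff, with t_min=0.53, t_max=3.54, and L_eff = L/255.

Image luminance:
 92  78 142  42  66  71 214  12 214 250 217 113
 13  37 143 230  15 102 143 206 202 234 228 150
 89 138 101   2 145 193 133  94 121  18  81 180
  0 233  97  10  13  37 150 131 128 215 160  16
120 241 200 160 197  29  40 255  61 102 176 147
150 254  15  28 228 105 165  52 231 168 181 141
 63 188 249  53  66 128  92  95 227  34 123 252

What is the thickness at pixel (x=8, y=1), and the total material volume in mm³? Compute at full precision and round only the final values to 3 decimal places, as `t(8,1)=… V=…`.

t(8,1)=1.156 V=374.298

span = t_max - t_min = 3.54 - 0.53 = 3.010
L(8,1) = 202, L_eff = 202/255 = 0.792157
t(8,1) = 3.54 - 3.010·0.792157 = 1.156
Σt over all 7·12 pixels = 871493/5100 ≈ 170.8809804
V = pitch²·Σt = 1.48²·871493/5100 = 374.298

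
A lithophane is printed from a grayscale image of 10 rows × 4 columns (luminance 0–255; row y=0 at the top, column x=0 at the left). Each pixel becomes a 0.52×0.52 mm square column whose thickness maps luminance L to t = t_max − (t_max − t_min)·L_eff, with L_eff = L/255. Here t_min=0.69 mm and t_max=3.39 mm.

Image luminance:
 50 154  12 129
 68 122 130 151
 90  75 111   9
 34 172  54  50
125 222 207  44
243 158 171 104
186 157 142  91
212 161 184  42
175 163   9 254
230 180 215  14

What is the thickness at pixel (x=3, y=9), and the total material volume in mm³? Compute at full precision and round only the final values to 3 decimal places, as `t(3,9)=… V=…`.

span = t_max - t_min = 3.39 - 0.69 = 2.700
L(3,9) = 14, L_eff = 14/255 = 0.054902
t(3,9) = 3.39 - 2.700·0.054902 = 3.242
Σt over all 10·4 pixels = 81.6
V = pitch²·Σt = 0.52²·81.6 = 22.065

t(3,9)=3.242 V=22.065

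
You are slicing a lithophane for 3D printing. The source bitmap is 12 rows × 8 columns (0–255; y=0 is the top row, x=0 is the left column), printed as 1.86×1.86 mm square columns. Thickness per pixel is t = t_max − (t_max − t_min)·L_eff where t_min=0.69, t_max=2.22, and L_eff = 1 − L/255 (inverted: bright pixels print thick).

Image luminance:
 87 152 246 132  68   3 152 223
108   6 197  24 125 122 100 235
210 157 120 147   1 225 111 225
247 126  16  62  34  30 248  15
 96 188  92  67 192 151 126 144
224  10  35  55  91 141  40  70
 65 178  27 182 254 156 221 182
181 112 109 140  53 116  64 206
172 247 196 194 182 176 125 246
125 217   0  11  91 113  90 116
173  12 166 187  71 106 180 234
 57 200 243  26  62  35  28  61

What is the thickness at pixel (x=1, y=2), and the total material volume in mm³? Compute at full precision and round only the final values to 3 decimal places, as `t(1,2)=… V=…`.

span = t_max - t_min = 2.22 - 0.69 = 1.530
L(1,2) = 157, L_eff = 1 - 157/255 = 0.384314 (inverted)
t(1,2) = 2.22 - 1.530·0.384314 = 1.632
Σt over all 12·8 pixels = 138.624
V = pitch²·Σt = 1.86²·138.624 = 479.584

t(1,2)=1.632 V=479.584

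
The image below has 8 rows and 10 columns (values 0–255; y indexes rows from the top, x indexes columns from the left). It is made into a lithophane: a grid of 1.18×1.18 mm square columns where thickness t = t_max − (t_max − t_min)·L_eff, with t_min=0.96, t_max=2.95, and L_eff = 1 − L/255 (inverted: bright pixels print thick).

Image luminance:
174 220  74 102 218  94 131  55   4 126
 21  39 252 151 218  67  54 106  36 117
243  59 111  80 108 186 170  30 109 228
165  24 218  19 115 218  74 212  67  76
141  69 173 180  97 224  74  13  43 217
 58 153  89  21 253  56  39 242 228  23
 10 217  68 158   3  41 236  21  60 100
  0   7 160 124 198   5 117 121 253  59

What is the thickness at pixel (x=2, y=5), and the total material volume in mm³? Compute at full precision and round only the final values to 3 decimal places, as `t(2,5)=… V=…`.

t(2,5)=1.655 V=206.058

span = t_max - t_min = 2.95 - 0.96 = 1.990
L(2,5) = 89, L_eff = 1 - 89/255 = 0.650980 (inverted)
t(2,5) = 2.95 - 1.990·0.650980 = 1.655
Σt over all 8·10 pixels = 1886839/12750 ≈ 147.9873725
V = pitch²·Σt = 1.18²·1886839/12750 = 206.058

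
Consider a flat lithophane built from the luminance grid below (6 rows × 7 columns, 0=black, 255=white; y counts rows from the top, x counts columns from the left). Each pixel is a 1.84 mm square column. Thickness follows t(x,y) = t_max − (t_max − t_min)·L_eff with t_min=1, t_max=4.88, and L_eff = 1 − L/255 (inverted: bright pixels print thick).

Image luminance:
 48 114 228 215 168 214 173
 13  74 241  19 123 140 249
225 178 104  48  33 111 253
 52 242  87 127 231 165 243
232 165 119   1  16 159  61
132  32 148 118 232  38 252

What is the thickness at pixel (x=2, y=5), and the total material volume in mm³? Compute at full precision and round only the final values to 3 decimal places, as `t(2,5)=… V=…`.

span = t_max - t_min = 4.88 - 1 = 3.880
L(2,5) = 148, L_eff = 1 - 148/255 = 0.419608 (inverted)
t(2,5) = 4.88 - 3.880·0.419608 = 3.252
Σt over all 6·7 pixels = 277527/2125 ≈ 130.6009412
V = pitch²·Σt = 1.84²·277527/2125 = 442.163

t(2,5)=3.252 V=442.163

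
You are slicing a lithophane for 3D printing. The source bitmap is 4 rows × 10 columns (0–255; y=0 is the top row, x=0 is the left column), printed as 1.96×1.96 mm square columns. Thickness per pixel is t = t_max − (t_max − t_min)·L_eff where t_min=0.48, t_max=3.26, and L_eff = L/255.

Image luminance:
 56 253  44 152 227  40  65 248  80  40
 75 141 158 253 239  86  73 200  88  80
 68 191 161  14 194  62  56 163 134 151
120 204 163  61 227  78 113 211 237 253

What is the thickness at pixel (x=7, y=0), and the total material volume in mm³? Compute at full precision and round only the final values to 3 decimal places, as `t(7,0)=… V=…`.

span = t_max - t_min = 3.26 - 0.48 = 2.780
L(7,0) = 248, L_eff = 248/255 = 0.972549
t(7,0) = 3.26 - 2.780·0.972549 = 0.556
Σt over all 4·10 pixels = 903799/12750 ≈ 70.8861961
V = pitch²·Σt = 1.96²·903799/12750 = 272.316

t(7,0)=0.556 V=272.316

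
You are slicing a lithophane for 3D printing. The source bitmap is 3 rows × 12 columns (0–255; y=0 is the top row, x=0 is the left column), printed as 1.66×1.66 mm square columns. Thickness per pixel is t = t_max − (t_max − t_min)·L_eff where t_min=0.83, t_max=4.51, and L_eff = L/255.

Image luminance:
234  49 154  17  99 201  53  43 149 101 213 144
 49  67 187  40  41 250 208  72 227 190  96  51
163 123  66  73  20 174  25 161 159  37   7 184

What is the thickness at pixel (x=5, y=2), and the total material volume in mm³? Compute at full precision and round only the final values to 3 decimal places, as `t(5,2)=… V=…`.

t(5,2)=1.999 V=283.280

span = t_max - t_min = 4.51 - 0.83 = 3.680
L(5,2) = 174, L_eff = 174/255 = 0.682353
t(5,2) = 4.51 - 3.680·0.682353 = 1.999
Σt over all 3·12 pixels = 655361/6375 ≈ 102.8017255
V = pitch²·Σt = 1.66²·655361/6375 = 283.280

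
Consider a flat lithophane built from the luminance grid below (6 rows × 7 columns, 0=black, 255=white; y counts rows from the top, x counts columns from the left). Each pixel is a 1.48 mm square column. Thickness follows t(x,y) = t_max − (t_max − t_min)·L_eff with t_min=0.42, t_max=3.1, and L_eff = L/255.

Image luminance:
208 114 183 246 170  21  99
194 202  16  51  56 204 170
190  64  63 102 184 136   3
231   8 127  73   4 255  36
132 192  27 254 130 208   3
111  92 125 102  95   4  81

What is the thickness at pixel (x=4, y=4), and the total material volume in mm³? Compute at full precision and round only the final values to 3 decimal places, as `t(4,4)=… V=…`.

t(4,4)=1.734 V=170.869

span = t_max - t_min = 3.1 - 0.42 = 2.680
L(4,4) = 130, L_eff = 130/255 = 0.509804
t(4,4) = 3.1 - 2.680·0.509804 = 1.734
Σt over all 6·7 pixels = 497303/6375 ≈ 78.0083137
V = pitch²·Σt = 1.48²·497303/6375 = 170.869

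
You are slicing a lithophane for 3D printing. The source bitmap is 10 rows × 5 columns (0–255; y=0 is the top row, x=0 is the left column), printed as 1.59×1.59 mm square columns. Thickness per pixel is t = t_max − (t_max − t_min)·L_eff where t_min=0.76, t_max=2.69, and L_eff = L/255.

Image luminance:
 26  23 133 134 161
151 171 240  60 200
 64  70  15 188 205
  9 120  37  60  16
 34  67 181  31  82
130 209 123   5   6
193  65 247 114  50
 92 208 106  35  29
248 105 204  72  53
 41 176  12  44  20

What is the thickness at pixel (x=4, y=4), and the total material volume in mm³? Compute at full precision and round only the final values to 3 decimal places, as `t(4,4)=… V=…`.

t(4,4)=2.069 V=243.114

span = t_max - t_min = 2.69 - 0.76 = 1.930
L(4,4) = 82, L_eff = 82/255 = 0.321569
t(4,4) = 2.69 - 1.930·0.321569 = 2.069
Σt over all 10·5 pixels = 490441/5100 ≈ 96.1649020
V = pitch²·Σt = 1.59²·490441/5100 = 243.114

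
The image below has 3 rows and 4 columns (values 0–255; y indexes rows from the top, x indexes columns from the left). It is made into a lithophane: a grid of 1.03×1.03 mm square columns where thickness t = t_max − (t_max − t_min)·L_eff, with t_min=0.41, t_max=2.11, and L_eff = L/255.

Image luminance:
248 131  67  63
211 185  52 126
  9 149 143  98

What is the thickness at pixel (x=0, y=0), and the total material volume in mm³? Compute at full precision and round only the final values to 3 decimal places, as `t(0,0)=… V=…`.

span = t_max - t_min = 2.11 - 0.41 = 1.700
L(0,0) = 248, L_eff = 248/255 = 0.972549
t(0,0) = 2.11 - 1.700·0.972549 = 0.457
Σt over all 3·4 pixels = 15.44
V = pitch²·Σt = 1.03²·15.44 = 16.380

t(0,0)=0.457 V=16.380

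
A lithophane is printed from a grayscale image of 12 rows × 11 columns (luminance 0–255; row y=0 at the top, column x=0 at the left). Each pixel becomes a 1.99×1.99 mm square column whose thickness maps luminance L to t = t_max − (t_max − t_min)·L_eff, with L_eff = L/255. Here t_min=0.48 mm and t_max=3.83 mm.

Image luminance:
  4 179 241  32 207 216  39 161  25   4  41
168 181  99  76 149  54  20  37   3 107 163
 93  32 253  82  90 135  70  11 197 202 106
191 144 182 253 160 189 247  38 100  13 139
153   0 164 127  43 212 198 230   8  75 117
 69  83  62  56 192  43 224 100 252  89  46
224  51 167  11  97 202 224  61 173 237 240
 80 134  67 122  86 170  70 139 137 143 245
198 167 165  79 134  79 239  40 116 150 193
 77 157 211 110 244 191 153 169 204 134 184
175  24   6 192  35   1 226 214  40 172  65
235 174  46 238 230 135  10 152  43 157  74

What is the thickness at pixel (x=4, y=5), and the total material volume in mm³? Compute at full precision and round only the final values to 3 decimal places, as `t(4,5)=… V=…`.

span = t_max - t_min = 3.83 - 0.48 = 3.350
L(4,5) = 192, L_eff = 192/255 = 0.752941
t(4,5) = 3.83 - 3.350·0.752941 = 1.308
Σt over all 12·11 pixels = 242193/850 ≈ 284.9329412
V = pitch²·Σt = 1.99²·242193/850 = 1128.363

t(4,5)=1.308 V=1128.363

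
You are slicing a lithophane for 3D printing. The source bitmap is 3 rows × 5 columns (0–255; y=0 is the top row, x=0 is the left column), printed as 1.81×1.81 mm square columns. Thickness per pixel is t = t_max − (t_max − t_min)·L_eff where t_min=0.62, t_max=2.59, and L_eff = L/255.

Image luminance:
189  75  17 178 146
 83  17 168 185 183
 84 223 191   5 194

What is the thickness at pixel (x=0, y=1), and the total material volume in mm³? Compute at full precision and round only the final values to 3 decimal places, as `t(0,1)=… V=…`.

t(0,1)=1.949 V=78.227

span = t_max - t_min = 2.59 - 0.62 = 1.970
L(0,1) = 83, L_eff = 83/255 = 0.325490
t(0,1) = 2.59 - 1.970·0.325490 = 1.949
Σt over all 3·5 pixels = 23.878
V = pitch²·Σt = 1.81²·23.878 = 78.227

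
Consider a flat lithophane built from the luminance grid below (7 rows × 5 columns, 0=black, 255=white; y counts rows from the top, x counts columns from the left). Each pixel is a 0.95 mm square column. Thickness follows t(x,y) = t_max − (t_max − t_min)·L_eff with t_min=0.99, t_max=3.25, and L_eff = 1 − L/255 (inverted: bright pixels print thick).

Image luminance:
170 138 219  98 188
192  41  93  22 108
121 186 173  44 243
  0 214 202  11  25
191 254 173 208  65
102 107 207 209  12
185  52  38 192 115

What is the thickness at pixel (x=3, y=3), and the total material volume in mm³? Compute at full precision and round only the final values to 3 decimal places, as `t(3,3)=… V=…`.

t(3,3)=1.087 V=68.049

span = t_max - t_min = 3.25 - 0.99 = 2.260
L(3,3) = 11, L_eff = 1 - 11/255 = 0.956863 (inverted)
t(3,3) = 3.25 - 2.260·0.956863 = 1.087
Σt over all 7·5 pixels = 1922723/25500 ≈ 75.4009020
V = pitch²·Σt = 0.95²·1922723/25500 = 68.049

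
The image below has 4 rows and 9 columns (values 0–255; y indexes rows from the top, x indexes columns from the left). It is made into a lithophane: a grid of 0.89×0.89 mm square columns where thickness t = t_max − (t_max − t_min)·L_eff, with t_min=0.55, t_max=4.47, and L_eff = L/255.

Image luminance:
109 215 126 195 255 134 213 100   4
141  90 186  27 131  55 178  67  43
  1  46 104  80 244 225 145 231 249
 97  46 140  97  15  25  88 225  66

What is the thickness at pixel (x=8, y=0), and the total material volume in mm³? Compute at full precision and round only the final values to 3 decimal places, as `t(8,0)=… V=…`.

span = t_max - t_min = 4.47 - 0.55 = 3.920
L(8,0) = 4, L_eff = 4/255 = 0.015686
t(8,0) = 4.47 - 3.920·0.015686 = 4.409
Σt over all 4·9 pixels = 595351/6375 ≈ 93.3883922
V = pitch²·Σt = 0.89²·595351/6375 = 73.973

t(8,0)=4.409 V=73.973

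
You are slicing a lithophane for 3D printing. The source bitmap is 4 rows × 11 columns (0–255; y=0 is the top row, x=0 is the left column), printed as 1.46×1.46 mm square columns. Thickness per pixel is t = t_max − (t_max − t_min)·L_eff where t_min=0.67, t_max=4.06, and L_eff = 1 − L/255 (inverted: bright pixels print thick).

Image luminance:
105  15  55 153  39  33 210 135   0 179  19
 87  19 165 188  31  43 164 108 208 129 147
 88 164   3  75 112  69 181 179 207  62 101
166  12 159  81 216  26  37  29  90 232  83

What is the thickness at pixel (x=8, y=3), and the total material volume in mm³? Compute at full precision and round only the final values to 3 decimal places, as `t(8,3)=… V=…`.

t(8,3)=1.866 V=193.307

span = t_max - t_min = 4.06 - 0.67 = 3.390
L(8,3) = 90, L_eff = 1 - 90/255 = 0.647059 (inverted)
t(8,3) = 4.06 - 3.390·0.647059 = 1.866
Σt over all 4·11 pixels = 192708/2125 ≈ 90.6861176
V = pitch²·Σt = 1.46²·192708/2125 = 193.307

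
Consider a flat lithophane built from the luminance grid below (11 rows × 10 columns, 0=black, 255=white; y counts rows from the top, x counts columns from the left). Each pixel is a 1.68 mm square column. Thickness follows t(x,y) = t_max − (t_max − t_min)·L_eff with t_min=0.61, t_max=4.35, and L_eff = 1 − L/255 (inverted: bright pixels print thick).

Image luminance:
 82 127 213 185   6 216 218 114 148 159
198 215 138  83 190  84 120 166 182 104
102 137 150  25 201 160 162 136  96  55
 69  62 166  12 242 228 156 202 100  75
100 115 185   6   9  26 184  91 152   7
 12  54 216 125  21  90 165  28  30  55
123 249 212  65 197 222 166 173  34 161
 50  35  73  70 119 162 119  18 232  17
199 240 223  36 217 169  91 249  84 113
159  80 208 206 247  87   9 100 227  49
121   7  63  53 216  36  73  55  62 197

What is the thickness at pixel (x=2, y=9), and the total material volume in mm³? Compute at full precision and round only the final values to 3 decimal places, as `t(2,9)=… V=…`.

span = t_max - t_min = 4.35 - 0.61 = 3.740
L(2,9) = 208, L_eff = 1 - 208/255 = 0.184314 (inverted)
t(2,9) = 4.35 - 3.740·0.184314 = 3.661
Σt over all 11·10 pixels = 199133/750 ≈ 265.5106667
V = pitch²·Σt = 1.68²·199133/750 = 749.377

t(2,9)=3.661 V=749.377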